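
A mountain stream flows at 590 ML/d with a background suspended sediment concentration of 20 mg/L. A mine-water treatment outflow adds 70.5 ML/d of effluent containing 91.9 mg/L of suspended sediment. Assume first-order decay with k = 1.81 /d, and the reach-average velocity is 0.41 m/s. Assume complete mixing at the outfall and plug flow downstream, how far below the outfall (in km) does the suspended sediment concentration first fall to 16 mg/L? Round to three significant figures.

10.7 km

Mass balance: C = (590.0·20.00 + 70.50·91.90) / 660.5 = 18280/660.5 = 27.67 mg/L.
Set 27.67·exp(−k·t) = 16 → t = ln(27.67/16)/k = 26150 s = 7.265 h.
Distance = v·t = 0.41·26150 = 10720 m = 10.72 km.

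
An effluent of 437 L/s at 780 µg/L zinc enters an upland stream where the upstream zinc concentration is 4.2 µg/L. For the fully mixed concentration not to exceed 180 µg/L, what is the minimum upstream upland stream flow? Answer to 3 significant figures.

Set C_mix = 180: (Q·4.200 + 437.0·780.0) / (Q + 437.0) = 180
→ Q = 437.0·(780.0 − 180)/(180 − 4.200) = 1491 L/s.

1490 L/s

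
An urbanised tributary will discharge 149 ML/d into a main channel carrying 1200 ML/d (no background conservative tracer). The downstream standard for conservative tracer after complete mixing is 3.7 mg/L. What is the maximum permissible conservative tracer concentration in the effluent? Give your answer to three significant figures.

At the limit, (Qr·Cr + Qe·Cₑ)/(Qr + Qe) = 3.7:
Cₑ = (1349·3.7 − 1200·0) / 149.0 = 33.50 mg/L.

33.5 mg/L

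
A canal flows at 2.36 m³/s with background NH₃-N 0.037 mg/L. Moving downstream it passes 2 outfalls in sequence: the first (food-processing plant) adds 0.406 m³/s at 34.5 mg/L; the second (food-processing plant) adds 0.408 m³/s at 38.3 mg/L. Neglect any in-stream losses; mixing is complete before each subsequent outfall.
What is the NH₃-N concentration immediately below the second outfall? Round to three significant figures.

After outfall 1: Q = 2.360 + 0.4060 = 2.766 m³/s; C = (2.360·0.03700 + 0.4060·34.50)/2.766 = 5.096 mg/L.
After outfall 2: Q = 2.766 + 0.4080 = 3.174 m³/s; C = (2.766·5.096 + 0.4080·38.30)/3.174 = 9.364 mg/L.

9.36 mg/L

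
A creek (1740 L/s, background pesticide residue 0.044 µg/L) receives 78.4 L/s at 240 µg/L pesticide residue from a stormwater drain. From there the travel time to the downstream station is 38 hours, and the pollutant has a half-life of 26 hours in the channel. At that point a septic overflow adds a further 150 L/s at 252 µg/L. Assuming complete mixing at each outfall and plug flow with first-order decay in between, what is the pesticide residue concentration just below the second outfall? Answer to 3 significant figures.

22.7 µg/L

Mass balance: C = (1740·0.04400 + 78.40·240.0) / 1818 = 18890/1818 = 10.39 µg/L; combined flow 1818 L/s.
Half-life 26 h → k = ln 2 / 26 = 0.02666 h⁻¹ = 0.6398 d⁻¹.
Applying C = C₀e^(−kt): 10.39 × 0.3631 = 3.773 µg/L.
At the second outfall, C = (1818·3.773 + 150.0·252.0) / (1818 + 150.0) = 22.69 µg/L.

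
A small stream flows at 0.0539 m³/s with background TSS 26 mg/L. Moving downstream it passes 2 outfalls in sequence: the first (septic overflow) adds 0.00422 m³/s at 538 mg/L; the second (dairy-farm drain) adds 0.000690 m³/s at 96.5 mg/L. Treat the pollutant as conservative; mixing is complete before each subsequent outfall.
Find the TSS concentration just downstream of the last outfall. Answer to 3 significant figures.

63.6 mg/L

After outfall 1: Q = 0.05390 + 0.004220 = 0.05812 m³/s; C = (0.05390·26.00 + 0.004220·538.0)/0.05812 = 63.18 mg/L.
After outfall 2: Q = 0.05812 + 0.0006900 = 0.05881 m³/s; C = (0.05812·63.18 + 0.0006900·96.50)/0.05881 = 63.57 mg/L.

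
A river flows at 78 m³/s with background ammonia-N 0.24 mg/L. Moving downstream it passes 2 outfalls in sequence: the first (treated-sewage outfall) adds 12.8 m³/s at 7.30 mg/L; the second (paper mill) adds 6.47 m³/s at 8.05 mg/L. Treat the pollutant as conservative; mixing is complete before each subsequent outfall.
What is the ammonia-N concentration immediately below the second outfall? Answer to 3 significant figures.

Outfall 1: combined Q = 90.80 m³/s; C = (78.00·0.2400 + 12.80·7.300)/90.80 = 1.235 mg/L.
Outfall 2: combined Q = 97.27 m³/s; C = (90.80·1.235 + 6.470·8.050)/97.27 = 1.689 mg/L.

1.69 mg/L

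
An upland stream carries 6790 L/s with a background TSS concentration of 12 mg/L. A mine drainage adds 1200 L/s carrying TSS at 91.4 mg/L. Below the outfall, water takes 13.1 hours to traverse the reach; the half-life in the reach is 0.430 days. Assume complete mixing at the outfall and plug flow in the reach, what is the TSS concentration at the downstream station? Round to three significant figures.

9.92 mg/L

After mixing, C = (6790·12.00 + 1200·91.40) / 7990 = 191200/7990 = 23.92 mg/L.
Half-life 0.430 d → k = ln 2 / 0.430 = 1.612 d⁻¹.
After decay, C = 23.92 × e^(−kt) = 23.92 × 0.4148 = 9.925 mg/L.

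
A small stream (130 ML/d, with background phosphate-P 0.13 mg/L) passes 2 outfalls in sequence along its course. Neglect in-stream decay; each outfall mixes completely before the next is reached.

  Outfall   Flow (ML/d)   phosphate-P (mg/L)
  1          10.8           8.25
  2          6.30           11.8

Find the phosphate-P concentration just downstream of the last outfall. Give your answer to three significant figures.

Below outfall 1: Q → 140.8 ML/d, C = (130.0·0.1300 + 10.80·8.250)/140.8 = 0.7528 mg/L.
Below outfall 2: Q → 147.1 ML/d, C = (140.8·0.7528 + 6.300·11.80)/147.1 = 1.226 mg/L.

1.23 mg/L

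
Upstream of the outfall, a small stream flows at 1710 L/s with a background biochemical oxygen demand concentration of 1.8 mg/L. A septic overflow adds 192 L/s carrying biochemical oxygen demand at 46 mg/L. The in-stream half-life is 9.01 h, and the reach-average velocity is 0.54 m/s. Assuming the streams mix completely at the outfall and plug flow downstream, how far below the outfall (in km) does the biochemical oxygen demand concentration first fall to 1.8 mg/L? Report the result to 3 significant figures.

31.5 km

Mass balance: C = (1710·1.800 + 192.0·46.00) / 1902 = 11910/1902 = 6.262 mg/L.
Half-life 9.01 h → k = ln 2 / 9.01 = 0.07693 h⁻¹ = 1.846 d⁻¹.
Set 6.262·exp(−k·t) = 1.8 → t = ln(6.262/1.8)/k = 58340 s = 16.21 h.
Distance = v·t = 0.54·58340 = 31500 m = 31.50 km.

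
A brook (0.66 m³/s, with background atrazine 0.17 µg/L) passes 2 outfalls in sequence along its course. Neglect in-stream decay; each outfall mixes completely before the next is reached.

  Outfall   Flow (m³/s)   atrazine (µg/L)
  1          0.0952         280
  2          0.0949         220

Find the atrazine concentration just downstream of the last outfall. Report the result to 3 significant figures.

Outfall 1: combined Q = 0.7552 m³/s; C = (0.6600·0.1700 + 0.09520·280.0)/0.7552 = 35.45 µg/L.
Outfall 2: combined Q = 0.8501 m³/s; C = (0.7552·35.45 + 0.09490·220.0)/0.8501 = 56.05 µg/L.

56.0 µg/L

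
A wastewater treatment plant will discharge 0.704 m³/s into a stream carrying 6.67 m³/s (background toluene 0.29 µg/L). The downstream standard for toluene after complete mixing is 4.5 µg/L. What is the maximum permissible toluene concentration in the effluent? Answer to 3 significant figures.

44.4 µg/L

At the limit, (Qr·Cr + Qe·Cₑ)/(Qr + Qe) = 4.5:
Cₑ = (7.374·4.5 − 6.670·0.2900) / 0.7040 = 44.39 µg/L.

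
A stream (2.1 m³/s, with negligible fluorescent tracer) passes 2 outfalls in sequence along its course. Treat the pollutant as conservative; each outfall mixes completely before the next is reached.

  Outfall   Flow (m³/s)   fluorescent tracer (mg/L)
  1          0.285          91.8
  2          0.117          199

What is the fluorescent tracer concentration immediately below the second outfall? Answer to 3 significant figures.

After outfall 1: Q = 2.100 + 0.2850 = 2.385 m³/s; C = (2.100·0 + 0.2850·91.80)/2.385 = 10.97 mg/L.
After outfall 2: Q = 2.385 + 0.1170 = 2.502 m³/s; C = (2.385·10.97 + 0.1170·199.0)/2.502 = 19.76 mg/L.

19.8 mg/L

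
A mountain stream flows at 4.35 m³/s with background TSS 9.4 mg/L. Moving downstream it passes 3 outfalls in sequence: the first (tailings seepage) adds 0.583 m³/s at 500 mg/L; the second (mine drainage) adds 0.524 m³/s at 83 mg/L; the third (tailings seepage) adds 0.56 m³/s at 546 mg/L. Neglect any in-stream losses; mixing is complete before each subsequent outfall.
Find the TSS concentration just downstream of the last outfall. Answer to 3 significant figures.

113 mg/L

Below outfall 1: Q → 4.933 m³/s, C = (4.350·9.400 + 0.5830·500.0)/4.933 = 67.38 mg/L.
Below outfall 2: Q → 5.457 m³/s, C = (4.933·67.38 + 0.5240·83.00)/5.457 = 68.88 mg/L.
Below outfall 3: Q → 6.017 m³/s, C = (5.457·68.88 + 0.5600·546.0)/6.017 = 113.3 mg/L.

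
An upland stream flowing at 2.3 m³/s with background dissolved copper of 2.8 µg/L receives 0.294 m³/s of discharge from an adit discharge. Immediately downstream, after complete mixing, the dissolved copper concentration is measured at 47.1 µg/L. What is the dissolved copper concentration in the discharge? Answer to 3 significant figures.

394 µg/L

Mass balance: 2.300·2.800 + 0.2940·Cₑ = 2.594·47.10
→ Cₑ = (2.594·47.10 − 2.300·2.800) / 0.2940 = 393.7 µg/L.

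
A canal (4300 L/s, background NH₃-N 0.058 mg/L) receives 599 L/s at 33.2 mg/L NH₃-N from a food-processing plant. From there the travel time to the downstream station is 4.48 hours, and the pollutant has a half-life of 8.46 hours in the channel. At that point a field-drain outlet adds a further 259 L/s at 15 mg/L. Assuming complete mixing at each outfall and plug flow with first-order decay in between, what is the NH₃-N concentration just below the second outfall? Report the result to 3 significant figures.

Conservation of mass: C = (4300·0.05800 + 599.0·33.20) / 4899 = 20140/4899 = 4.110 mg/L; combined flow 4899 L/s.
Half-life 8.46 h → k = ln 2 / 8.46 = 0.08193 h⁻¹ = 1.966 d⁻¹.
After decay, C = 4.110 × e^(−kt) = 4.110 × 0.6928 = 2.847 mg/L.
Second outfall: C = (4899·2.847 + 259.0·15.00)/5158 = 3.458 mg/L.

3.46 mg/L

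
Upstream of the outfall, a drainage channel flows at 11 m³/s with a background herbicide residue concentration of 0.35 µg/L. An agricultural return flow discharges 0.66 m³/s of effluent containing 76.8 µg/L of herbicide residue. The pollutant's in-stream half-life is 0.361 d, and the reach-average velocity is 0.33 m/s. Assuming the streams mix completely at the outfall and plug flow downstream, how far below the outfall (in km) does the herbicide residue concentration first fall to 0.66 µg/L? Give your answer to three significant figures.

Flow-weighted average: C = (11.00·0.3500 + 0.6600·76.80) / 11.66 = 54.54/11.66 = 4.677 µg/L.
Half-life 0.361 d → k = ln 2 / 0.361 = 1.920 d⁻¹.
Set 4.677·exp(−k·t) = 0.66 → t = ln(4.677/0.66)/k = 88120 s = 24.48 h.
Distance = v·t = 0.33·88120 = 29080 m = 29.08 km.

29.1 km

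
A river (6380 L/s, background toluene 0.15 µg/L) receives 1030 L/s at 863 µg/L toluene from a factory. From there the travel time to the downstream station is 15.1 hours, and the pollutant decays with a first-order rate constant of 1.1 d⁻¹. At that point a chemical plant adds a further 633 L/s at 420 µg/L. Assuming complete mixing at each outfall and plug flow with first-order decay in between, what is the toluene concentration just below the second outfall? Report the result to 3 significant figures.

Conservation of mass: C = (6380·0.1500 + 1030·863.0) / 7410 = 889800/7410 = 120.1 µg/L; combined flow 7410 L/s.
First-order decay: C = 120.1·exp(−k·t) = 120.1·0.5005 = 60.11 µg/L.
At the second outfall, C = (7410·60.11 + 633.0·420.0) / (7410 + 633.0) = 88.43 µg/L.

88.4 µg/L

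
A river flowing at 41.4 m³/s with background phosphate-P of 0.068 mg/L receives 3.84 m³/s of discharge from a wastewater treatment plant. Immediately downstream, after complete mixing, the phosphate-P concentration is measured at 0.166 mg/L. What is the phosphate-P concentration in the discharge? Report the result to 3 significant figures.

1.22 mg/L

Mass balance: 41.40·0.06800 + 3.840·Cₑ = 45.24·0.1660
→ Cₑ = (45.24·0.1660 − 41.40·0.06800) / 3.840 = 1.223 mg/L.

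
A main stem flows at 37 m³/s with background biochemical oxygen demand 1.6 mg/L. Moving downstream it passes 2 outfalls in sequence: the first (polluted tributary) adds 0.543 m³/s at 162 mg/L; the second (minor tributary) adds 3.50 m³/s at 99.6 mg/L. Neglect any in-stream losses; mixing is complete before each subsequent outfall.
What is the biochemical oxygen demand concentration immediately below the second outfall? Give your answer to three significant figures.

12.1 mg/L

Below outfall 1: Q → 37.54 m³/s, C = (37.00·1.600 + 0.5430·162.0)/37.54 = 3.920 mg/L.
Below outfall 2: Q → 41.04 m³/s, C = (37.54·3.920 + 3.500·99.60)/41.04 = 12.08 mg/L.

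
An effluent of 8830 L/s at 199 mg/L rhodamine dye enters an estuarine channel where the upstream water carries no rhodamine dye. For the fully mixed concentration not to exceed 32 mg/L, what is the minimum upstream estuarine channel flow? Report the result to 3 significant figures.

46100 L/s

Set C_mix = 32: (Q·0 + 8830·199.0) / (Q + 8830) = 32
→ Q = 8830·(199.0 − 32)/(32 − 0) = 46080 L/s.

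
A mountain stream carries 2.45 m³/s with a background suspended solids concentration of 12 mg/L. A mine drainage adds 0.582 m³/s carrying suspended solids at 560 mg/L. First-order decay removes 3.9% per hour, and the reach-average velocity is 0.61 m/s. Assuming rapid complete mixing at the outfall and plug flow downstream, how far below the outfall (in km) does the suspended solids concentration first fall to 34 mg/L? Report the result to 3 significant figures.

68.3 km

Mass balance: C = (2.450·12.00 + 0.5820·560.0) / 3.032 = 355.3/3.032 = 117.2 mg/L.
3.9%/h lost → k = −ln(1 − 0.039) = 0.03978 h⁻¹.
Set 117.2·exp(−k·t) = 34 → t = ln(117.2/34)/k = 112000 s = 31.11 h.
Distance = v·t = 0.61·112000 = 68310 m = 68.31 km.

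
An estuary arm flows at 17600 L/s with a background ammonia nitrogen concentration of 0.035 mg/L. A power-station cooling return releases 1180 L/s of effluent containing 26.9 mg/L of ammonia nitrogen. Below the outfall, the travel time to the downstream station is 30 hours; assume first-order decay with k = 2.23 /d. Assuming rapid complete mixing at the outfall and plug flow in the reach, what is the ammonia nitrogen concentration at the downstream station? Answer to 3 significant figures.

Mass balance: C = (17600·0.03500 + 1180·26.90) / 18780 = 32360/18780 = 1.723 mg/L.
First-order decay: C = 1.723·exp(−k·t) = 1.723·0.06157 = 0.1061 mg/L.

0.106 mg/L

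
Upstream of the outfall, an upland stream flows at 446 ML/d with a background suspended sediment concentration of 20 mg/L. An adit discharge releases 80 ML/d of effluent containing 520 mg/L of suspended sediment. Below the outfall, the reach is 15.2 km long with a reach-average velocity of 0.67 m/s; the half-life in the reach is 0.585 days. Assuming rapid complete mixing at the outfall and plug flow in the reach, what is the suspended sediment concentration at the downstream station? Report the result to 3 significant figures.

Flow-weighted average: C = (446.0·20.00 + 80.00·520.0) / 526.0 = 50520/526.0 = 96.05 mg/L.
Travel time t = 15.2·1000 / 0.67 = 22690 s = 6.302 h.
Half-life 0.585 d → k = ln 2 / 0.585 = 1.185 d⁻¹.
Decay over the reach: 96.05·exp(−kt) = 96.05·0.7326 = 70.37 mg/L.

70.4 mg/L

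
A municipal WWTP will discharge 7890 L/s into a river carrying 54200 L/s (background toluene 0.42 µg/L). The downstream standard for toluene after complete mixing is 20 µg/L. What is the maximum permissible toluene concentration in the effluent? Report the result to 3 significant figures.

155 µg/L

At the limit, (Qr·Cr + Qe·Cₑ)/(Qr + Qe) = 20:
Cₑ = (62090·20 − 54200·0.4200) / 7890 = 154.5 µg/L.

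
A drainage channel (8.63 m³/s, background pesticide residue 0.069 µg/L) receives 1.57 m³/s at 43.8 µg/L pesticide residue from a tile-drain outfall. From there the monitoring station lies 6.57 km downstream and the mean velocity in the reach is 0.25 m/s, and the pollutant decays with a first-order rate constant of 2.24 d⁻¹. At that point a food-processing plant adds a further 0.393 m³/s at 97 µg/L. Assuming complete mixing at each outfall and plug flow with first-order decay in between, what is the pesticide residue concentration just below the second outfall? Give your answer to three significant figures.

After mixing, C = (8.630·0.06900 + 1.570·43.80) / 10.20 = 69.36/10.20 = 6.800 µg/L; combined flow 10.20 m³/s.
Travel time t = 6.57·1000 / 0.25 = 26280 s = 7.300 h.
Decay over the reach: 6.800·exp(−kt) = 6.800·0.5059 = 3.440 µg/L.
At the second outfall, C = (10.20·3.440 + 0.3930·97.00) / (10.20 + 0.3930) = 6.912 µg/L.

6.91 µg/L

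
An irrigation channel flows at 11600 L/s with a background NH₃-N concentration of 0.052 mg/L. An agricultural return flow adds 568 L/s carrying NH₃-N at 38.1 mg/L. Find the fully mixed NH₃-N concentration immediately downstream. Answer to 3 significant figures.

Flow-weighted average: C = (11600·0.05200 + 568.0·38.10) / 12170 = 22240/12170 = 1.828 mg/L.

1.83 mg/L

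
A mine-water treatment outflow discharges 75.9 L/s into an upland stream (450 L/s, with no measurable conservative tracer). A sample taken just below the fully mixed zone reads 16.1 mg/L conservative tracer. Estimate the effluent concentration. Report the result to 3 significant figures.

Mass balance: 450.0·0 + 75.90·Cₑ = 525.9·16.10
→ Cₑ = (525.9·16.10 − 450.0·0) / 75.90 = 111.6 mg/L.

112 mg/L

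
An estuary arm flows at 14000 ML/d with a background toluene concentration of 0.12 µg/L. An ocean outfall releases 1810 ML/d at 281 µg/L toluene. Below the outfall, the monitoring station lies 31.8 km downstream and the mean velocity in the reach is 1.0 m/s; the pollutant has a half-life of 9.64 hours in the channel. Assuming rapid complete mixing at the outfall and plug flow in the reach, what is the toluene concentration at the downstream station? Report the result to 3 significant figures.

Flow-weighted average: C = (14000·0.1200 + 1810·281.0) / 15810 = 510300/15810 = 32.28 µg/L.
Travel time t = 31.8·1000 / 1.0 = 31800 s = 8.833 h.
Half-life 9.64 h → k = ln 2 / 9.64 = 0.07190 h⁻¹ = 1.726 d⁻¹.
Applying C = C₀e^(−kt): 32.28 × 0.5299 = 17.10 µg/L.

17.1 µg/L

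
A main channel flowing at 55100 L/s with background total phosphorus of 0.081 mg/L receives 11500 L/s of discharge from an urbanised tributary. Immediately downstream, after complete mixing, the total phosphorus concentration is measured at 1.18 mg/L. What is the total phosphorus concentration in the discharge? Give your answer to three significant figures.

Mass balance: 55100·0.08100 + 11500·Cₑ = 66600·1.180
→ Cₑ = (66600·1.180 − 55100·0.08100) / 11500 = 6.446 mg/L.

6.45 mg/L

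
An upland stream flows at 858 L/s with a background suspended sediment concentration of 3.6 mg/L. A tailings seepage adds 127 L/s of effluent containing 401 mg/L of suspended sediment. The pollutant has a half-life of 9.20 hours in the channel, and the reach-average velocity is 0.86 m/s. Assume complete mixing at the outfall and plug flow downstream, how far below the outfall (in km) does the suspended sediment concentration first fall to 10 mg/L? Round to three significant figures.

69.9 km

Mixed concentration C = ΣQC/ΣQ = (858.0·3.600 + 127.0·401.0) / 985.0 = 54020/985.0 = 54.84 mg/L.
Half-life 9.20 h → k = ln 2 / 9.20 = 0.07534 h⁻¹ = 1.808 d⁻¹.
Set 54.84·exp(−k·t) = 10 → t = ln(54.84/10)/k = 81320 s = 22.59 h.
Distance = v·t = 0.86·81320 = 69930 m = 69.93 km.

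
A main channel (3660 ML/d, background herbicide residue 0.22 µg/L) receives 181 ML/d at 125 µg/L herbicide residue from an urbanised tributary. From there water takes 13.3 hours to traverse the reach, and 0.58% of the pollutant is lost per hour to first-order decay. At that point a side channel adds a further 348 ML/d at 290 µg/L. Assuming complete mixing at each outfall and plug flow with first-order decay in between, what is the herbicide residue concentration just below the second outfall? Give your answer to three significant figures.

29.3 µg/L

Conservation of mass: C = (3660·0.2200 + 181.0·125.0) / 3841 = 23430/3841 = 6.100 µg/L; combined flow 3841 ML/d.
0.58%/h lost → k = −ln(1 − 0.0058) = 0.005817 h⁻¹.
Applying C = C₀e^(−kt): 6.100 × 0.9256 = 5.646 µg/L.
Second outfall: C = (3841·5.646 + 348.0·290.0)/4189 = 29.27 µg/L.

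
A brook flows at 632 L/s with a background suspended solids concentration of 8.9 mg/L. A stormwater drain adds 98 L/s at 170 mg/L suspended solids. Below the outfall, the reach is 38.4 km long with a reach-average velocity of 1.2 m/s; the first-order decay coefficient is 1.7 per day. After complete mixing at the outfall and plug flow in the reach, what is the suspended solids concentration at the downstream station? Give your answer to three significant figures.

16.3 mg/L

Conservation of mass: C = (632.0·8.900 + 98.00·170.0) / 730.0 = 22280/730.0 = 30.53 mg/L.
Travel time t = 38.4·1000 / 1.2 = 32000 s = 8.889 h.
First-order decay: C = 30.53·exp(−k·t) = 30.53·0.5328 = 16.26 mg/L.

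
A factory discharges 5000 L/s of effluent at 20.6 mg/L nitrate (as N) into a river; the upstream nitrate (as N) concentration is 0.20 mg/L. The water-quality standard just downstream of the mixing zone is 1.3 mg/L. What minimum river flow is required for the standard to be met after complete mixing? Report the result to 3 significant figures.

87700 L/s

Set C_mix = 1.3: (Q·0.2000 + 5000·20.60) / (Q + 5000) = 1.3
→ Q = 5000·(20.60 − 1.3)/(1.3 − 0.2000) = 87730 L/s.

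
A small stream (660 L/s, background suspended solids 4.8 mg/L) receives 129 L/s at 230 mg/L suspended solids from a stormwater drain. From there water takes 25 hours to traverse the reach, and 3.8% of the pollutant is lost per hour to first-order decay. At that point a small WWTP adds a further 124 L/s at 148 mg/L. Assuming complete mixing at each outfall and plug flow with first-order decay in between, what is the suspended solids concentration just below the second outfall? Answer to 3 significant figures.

Flow-weighted average: C = (660.0·4.800 + 129.0·230.0) / 789.0 = 32840/789.0 = 41.62 mg/L; combined flow 789.0 L/s.
3.8%/h lost → k = −ln(1 − 0.038) = 0.03874 h⁻¹.
First-order decay: C = 41.62·exp(−k·t) = 41.62·0.3796 = 15.80 mg/L.
At the second outfall, C = (789.0·15.80 + 124.0·148.0) / (789.0 + 124.0) = 33.76 mg/L.

33.8 mg/L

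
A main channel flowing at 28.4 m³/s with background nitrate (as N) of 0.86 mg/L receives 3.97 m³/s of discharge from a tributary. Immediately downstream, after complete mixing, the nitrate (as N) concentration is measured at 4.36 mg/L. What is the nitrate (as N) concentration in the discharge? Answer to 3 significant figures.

29.4 mg/L

Mass balance: 28.40·0.8600 + 3.970·Cₑ = 32.37·4.360
→ Cₑ = (32.37·4.360 − 28.40·0.8600) / 3.970 = 29.40 mg/L.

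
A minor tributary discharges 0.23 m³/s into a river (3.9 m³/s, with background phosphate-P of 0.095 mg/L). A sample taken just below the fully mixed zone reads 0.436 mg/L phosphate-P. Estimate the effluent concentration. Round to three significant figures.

Mass balance: 3.900·0.09500 + 0.2300·Cₑ = 4.130·0.4360
→ Cₑ = (4.130·0.4360 − 3.900·0.09500) / 0.2300 = 6.218 mg/L.

6.22 mg/L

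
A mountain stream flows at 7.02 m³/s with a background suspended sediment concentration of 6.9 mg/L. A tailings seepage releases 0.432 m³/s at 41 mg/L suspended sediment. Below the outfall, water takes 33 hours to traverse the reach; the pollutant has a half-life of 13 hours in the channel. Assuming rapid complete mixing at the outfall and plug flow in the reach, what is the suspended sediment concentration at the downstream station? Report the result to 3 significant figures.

1.53 mg/L

Mass balance: C = (7.020·6.900 + 0.4320·41.00) / 7.452 = 66.15/7.452 = 8.877 mg/L.
Half-life 13 h → k = ln 2 / 13 = 0.05332 h⁻¹ = 1.280 d⁻¹.
After decay, C = 8.877 × e^(−kt) = 8.877 × 0.1721 = 1.528 mg/L.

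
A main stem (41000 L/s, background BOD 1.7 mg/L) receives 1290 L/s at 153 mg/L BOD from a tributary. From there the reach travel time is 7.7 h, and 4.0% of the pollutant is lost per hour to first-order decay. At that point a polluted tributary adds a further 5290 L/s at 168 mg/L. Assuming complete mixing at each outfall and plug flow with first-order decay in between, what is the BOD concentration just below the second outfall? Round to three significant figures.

Mass balance: C = (41000·1.700 + 1290·153.0) / 42290 = 267100/42290 = 6.315 mg/L; combined flow 42290 L/s.
4.0%/h lost → k = −ln(1 − 0.04) = 0.04082 h⁻¹.
Applying C = C₀e^(−kt): 6.315 × 0.7303 = 4.612 mg/L.
Second outfall: C = (42290·4.612 + 5290·168.0)/47580 = 22.78 mg/L.

22.8 mg/L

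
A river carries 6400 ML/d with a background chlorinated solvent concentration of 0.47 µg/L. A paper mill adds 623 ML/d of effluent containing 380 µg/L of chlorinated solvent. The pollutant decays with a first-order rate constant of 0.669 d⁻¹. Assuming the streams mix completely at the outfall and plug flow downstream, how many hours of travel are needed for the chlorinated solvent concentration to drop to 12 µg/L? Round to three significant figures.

37.5 h

Mixed concentration C = ΣQC/ΣQ = (6400·0.4700 + 623.0·380.0) / 7023 = 239700/7023 = 34.14 µg/L.
34.14·exp(−k·t) = 12 → t = ln(34.14/12)/k = 135000 s = 37.51 h.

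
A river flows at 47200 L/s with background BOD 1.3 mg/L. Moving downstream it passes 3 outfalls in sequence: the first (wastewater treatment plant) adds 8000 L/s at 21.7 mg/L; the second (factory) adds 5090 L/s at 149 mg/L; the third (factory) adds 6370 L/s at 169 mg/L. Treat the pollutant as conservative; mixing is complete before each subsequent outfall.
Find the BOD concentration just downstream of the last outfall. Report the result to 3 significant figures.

Outfall 1: combined Q = 55200 L/s; C = (47200·1.300 + 8000·21.70)/55200 = 4.257 mg/L.
Outfall 2: combined Q = 60290 L/s; C = (55200·4.257 + 5090·149.0)/60290 = 16.48 mg/L.
Outfall 3: combined Q = 66660 L/s; C = (60290·16.48 + 6370·169.0)/66660 = 31.05 mg/L.

31.1 mg/L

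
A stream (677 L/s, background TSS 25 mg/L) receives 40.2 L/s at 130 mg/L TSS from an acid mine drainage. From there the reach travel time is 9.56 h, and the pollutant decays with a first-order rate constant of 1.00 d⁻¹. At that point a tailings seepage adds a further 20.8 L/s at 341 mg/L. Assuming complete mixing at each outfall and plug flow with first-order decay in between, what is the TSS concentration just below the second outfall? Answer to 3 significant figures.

29.8 mg/L

Mixed concentration C = ΣQC/ΣQ = (677.0·25.00 + 40.20·130.0) / 717.2 = 22150/717.2 = 30.89 mg/L; combined flow 717.2 L/s.
After decay, C = 30.89 × e^(−kt) = 30.89 × 0.6714 = 20.74 mg/L.
At the second outfall, C = (717.2·20.74 + 20.80·341.0) / (717.2 + 20.80) = 29.76 mg/L.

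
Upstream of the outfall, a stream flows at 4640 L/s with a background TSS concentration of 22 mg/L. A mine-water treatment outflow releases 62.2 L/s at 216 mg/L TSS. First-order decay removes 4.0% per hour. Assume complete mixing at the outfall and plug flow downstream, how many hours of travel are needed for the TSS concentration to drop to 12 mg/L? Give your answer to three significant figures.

Conservation of mass: C = (4640·22.00 + 62.20·216.0) / 4702 = 115500/4702 = 24.57 mg/L.
4.0%/h lost → k = −ln(1 − 0.04) = 0.04082 h⁻¹.
24.57·exp(−k·t) = 12 → t = ln(24.57/12)/k = 63180 s = 17.55 h.

17.6 h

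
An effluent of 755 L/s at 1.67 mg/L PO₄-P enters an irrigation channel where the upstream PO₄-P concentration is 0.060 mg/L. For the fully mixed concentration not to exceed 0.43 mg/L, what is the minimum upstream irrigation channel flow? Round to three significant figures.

2530 L/s

Set C_mix = 0.43: (Q·0.06000 + 755.0·1.670) / (Q + 755.0) = 0.43
→ Q = 755.0·(1.670 − 0.43)/(0.43 − 0.06000) = 2530 L/s.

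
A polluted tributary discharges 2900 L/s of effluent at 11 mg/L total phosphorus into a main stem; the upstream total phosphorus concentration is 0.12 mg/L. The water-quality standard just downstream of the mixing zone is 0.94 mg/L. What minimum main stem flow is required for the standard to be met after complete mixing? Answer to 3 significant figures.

35600 L/s

Set C_mix = 0.94: (Q·0.1200 + 2900·11.00) / (Q + 2900) = 0.94
→ Q = 2900·(11.00 − 0.94)/(0.94 − 0.1200) = 35580 L/s.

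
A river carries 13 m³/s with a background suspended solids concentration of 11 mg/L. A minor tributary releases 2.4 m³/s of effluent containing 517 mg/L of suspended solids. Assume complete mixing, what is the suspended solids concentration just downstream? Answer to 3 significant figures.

89.9 mg/L

Mixed concentration C = ΣQC/ΣQ = (13.00·11.00 + 2.400·517.0) / 15.40 = 1384/15.40 = 89.86 mg/L.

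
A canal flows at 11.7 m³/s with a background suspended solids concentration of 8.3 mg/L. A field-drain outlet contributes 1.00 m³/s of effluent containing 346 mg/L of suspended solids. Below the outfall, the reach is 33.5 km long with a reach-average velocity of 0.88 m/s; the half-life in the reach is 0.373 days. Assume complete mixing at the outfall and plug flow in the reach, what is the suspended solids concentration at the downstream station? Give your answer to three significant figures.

15.4 mg/L

Mass balance: C = (11.70·8.300 + 1.000·346.0) / 12.70 = 443.1/12.70 = 34.89 mg/L.
Travel time t = 33.5·1000 / 0.88 = 38070 s = 10.57 h.
Half-life 0.373 d → k = ln 2 / 0.373 = 1.858 d⁻¹.
First-order decay: C = 34.89·exp(−k·t) = 34.89·0.4410 = 15.39 mg/L.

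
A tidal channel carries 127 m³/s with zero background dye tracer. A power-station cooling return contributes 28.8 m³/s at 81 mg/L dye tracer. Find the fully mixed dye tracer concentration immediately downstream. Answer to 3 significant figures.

Mass balance: C = (127.0·0 + 28.80·81.00) / 155.8 = 2333/155.8 = 14.97 mg/L.

15.0 mg/L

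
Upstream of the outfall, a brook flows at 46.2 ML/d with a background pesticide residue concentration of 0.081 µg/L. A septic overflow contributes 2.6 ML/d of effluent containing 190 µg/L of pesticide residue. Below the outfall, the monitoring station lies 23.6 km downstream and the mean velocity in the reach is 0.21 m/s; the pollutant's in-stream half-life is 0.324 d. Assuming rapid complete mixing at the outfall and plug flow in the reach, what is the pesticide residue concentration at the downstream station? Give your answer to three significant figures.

0.631 µg/L

Flow-weighted average: C = (46.20·0.08100 + 2.600·190.0) / 48.80 = 497.7/48.80 = 10.20 µg/L.
Travel time t = 23.6·1000 / 0.21 = 112400 s = 31.22 h.
Half-life 0.324 d → k = ln 2 / 0.324 = 2.139 d⁻¹.
Applying C = C₀e^(−kt): 10.20 × 0.06187 = 0.6311 µg/L.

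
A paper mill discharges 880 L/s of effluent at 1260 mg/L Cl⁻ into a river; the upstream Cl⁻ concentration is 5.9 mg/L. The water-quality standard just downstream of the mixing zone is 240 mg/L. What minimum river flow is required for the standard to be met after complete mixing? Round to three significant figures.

Set C_mix = 240: (Q·5.900 + 880.0·1260) / (Q + 880.0) = 240
→ Q = 880.0·(1260 − 240)/(240 − 5.900) = 3834 L/s.

3830 L/s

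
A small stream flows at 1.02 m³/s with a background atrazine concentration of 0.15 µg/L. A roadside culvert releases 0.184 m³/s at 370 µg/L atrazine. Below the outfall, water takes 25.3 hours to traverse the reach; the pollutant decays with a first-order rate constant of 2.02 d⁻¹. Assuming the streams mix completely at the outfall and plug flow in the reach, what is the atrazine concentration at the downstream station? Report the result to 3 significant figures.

6.74 µg/L

Conservation of mass: C = (1.020·0.1500 + 0.1840·370.0) / 1.204 = 68.23/1.204 = 56.67 µg/L.
First-order decay: C = 56.67·exp(−k·t) = 56.67·0.1189 = 6.739 µg/L.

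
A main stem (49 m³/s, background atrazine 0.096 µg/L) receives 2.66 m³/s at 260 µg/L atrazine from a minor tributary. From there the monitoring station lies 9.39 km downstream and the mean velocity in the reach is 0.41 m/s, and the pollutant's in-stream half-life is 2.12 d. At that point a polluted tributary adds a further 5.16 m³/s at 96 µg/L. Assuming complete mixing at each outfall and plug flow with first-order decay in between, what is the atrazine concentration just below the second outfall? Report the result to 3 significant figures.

Flow-weighted average: C = (49.00·0.09600 + 2.660·260.0) / 51.66 = 696.3/51.66 = 13.48 µg/L; combined flow 51.66 m³/s.
Travel time t = 9.39·1000 / 0.41 = 22900 s = 6.362 h.
Half-life 2.12 d → k = ln 2 / 2.12 = 0.3270 d⁻¹.
After decay, C = 13.48 × e^(−kt) = 13.48 × 0.9170 = 12.36 µg/L.
At the second outfall, C = (51.66·12.36 + 5.160·96.00) / (51.66 + 5.160) = 19.96 µg/L.

20.0 µg/L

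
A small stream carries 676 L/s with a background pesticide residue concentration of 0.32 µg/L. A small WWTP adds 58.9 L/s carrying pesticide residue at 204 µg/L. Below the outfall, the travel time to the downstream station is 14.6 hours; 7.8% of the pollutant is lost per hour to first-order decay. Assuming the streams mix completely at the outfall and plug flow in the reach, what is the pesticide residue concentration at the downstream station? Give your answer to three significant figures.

Mass balance: C = (676.0·0.3200 + 58.90·204.0) / 734.9 = 12230/734.9 = 16.64 µg/L.
7.8%/h lost → k = −ln(1 − 0.078) = 0.08121 h⁻¹.
After decay, C = 16.64 × e^(−kt) = 16.64 × 0.3055 = 5.086 µg/L.

5.09 µg/L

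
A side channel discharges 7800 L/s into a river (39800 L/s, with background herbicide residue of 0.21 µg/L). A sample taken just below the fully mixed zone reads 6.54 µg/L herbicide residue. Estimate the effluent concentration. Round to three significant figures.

Mass balance: 39800·0.2100 + 7800·Cₑ = 47600·6.540
→ Cₑ = (47600·6.540 − 39800·0.2100) / 7800 = 38.84 µg/L.

38.8 µg/L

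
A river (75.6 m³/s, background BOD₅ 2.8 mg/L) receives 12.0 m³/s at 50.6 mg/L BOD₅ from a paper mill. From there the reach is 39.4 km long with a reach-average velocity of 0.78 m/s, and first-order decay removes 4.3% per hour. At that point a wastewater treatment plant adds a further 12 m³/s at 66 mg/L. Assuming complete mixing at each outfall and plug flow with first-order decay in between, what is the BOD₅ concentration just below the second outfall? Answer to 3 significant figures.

12.4 mg/L

Flow-weighted average: C = (75.60·2.800 + 12.00·50.60) / 87.60 = 818.9/87.60 = 9.348 mg/L; combined flow 87.60 m³/s.
Travel time t = 39.4·1000 / 0.78 = 50510 s = 14.03 h.
4.3%/h lost → k = −ln(1 − 0.043) = 0.04395 h⁻¹.
After decay, C = 9.348 × e^(−kt) = 9.348 × 0.5397 = 5.045 mg/L.
Second outfall: C = (87.60·5.045 + 12.00·66.00)/99.60 = 12.39 mg/L.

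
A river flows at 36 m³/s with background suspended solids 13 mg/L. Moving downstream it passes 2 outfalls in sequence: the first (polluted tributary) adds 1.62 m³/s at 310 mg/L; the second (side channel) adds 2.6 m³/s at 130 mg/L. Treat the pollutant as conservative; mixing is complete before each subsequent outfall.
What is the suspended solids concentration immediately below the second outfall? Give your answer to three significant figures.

32.5 mg/L

Outfall 1: combined Q = 37.62 m³/s; C = (36.00·13.00 + 1.620·310.0)/37.62 = 25.79 mg/L.
Outfall 2: combined Q = 40.22 m³/s; C = (37.62·25.79 + 2.600·130.0)/40.22 = 32.53 mg/L.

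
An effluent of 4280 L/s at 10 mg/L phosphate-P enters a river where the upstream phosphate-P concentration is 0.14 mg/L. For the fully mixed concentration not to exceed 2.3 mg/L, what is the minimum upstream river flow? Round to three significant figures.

Set C_mix = 2.3: (Q·0.1400 + 4280·10.00) / (Q + 4280) = 2.3
→ Q = 4280·(10.00 − 2.3)/(2.3 − 0.1400) = 15260 L/s.

15300 L/s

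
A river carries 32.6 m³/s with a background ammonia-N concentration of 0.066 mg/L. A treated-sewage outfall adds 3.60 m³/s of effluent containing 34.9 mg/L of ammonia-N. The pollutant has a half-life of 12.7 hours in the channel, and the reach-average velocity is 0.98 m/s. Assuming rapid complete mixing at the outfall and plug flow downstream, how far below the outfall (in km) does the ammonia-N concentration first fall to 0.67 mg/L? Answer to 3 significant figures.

107 km

After mixing, C = (32.60·0.06600 + 3.600·34.90) / 36.20 = 127.8/36.20 = 3.530 mg/L.
Half-life 12.7 h → k = ln 2 / 12.7 = 0.05458 h⁻¹ = 1.310 d⁻¹.
Set 3.530·exp(−k·t) = 0.67 → t = ln(3.530/0.67)/k = 109600 s = 30.45 h.
Distance = v·t = 0.98·109600 = 107400 m = 107.4 km.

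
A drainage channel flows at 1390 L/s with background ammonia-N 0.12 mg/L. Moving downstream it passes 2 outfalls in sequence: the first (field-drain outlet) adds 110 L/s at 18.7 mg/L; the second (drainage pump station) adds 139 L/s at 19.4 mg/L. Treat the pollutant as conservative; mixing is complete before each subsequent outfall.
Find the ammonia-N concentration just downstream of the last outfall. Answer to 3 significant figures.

3.00 mg/L

After outfall 1: Q = 1390 + 110.0 = 1500 L/s; C = (1390·0.1200 + 110.0·18.70)/1500 = 1.483 mg/L.
After outfall 2: Q = 1500 + 139.0 = 1639 L/s; C = (1500·1.483 + 139.0·19.40)/1639 = 3.002 mg/L.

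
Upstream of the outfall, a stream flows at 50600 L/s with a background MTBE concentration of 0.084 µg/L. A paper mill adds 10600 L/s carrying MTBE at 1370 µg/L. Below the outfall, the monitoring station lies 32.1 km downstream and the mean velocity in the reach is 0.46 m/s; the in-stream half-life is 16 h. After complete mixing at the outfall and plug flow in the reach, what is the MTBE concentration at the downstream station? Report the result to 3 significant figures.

102 µg/L

After mixing, C = (50600·0.08400 + 10600·1370) / 61200 = 14530000/61200 = 237.4 µg/L.
Travel time t = 32.1·1000 / 0.46 = 69780 s = 19.38 h.
Half-life 16 h → k = ln 2 / 16 = 0.04332 h⁻¹ = 1.040 d⁻¹.
After decay, C = 237.4 × e^(−kt) = 237.4 × 0.4318 = 102.5 µg/L.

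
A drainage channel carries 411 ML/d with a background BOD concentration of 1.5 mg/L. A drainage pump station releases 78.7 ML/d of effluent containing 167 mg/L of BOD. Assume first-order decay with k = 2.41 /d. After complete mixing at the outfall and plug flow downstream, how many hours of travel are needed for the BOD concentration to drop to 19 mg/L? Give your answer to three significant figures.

3.90 h

Mixed concentration C = ΣQC/ΣQ = (411.0·1.500 + 78.70·167.0) / 489.7 = 13760/489.7 = 28.10 mg/L.
28.10·exp(−k·t) = 19 → t = ln(28.10/19)/k = 14030 s = 3.896 h.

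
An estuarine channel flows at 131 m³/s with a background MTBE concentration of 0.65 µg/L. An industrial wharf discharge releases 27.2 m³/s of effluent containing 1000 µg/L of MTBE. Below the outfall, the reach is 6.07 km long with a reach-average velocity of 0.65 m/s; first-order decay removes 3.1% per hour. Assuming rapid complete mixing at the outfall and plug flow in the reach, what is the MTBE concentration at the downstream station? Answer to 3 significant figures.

Flow-weighted average: C = (131.0·0.6500 + 27.20·1000) / 158.2 = 27290/158.2 = 172.5 µg/L.
Travel time t = 6.07·1000 / 0.65 = 9338 s = 2.594 h.
3.1%/h lost → k = −ln(1 − 0.031) = 0.03149 h⁻¹.
Applying C = C₀e^(−kt): 172.5 × 0.9216 = 158.9 µg/L.

159 µg/L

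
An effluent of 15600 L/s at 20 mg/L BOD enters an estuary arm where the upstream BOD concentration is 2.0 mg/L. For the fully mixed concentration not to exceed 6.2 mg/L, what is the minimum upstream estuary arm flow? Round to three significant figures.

51300 L/s

Set C_mix = 6.2: (Q·2.000 + 15600·20.00) / (Q + 15600) = 6.2
→ Q = 15600·(20.00 − 6.2)/(6.2 − 2.000) = 51260 L/s.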